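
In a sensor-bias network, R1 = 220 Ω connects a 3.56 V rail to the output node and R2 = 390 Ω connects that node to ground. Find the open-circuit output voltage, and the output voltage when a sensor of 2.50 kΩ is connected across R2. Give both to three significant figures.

Open-circuit: V = 3.56 × 390/(220 + 390) = 2.28 V.
With the load, R2 becomes R2‖R_L = 337.4 Ω, so V = 3.56 × 337.4/557.4 = 2.15 V.

Unloaded: 2.28 V; loaded: 2.15 V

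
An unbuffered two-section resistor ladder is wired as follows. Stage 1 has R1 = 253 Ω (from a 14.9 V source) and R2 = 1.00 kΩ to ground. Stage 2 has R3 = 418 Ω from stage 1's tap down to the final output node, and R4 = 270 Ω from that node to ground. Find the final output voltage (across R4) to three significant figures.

V_out ≈ 3.61 V

Stage 2 presents R3+R4 = 688.0 Ω as a load on stage 1's tap.
Stage 1's lower leg becomes R2‖(R3+R4) = 407.6 Ω, so V_mid = 14.9 × 407.6/660.6 = 9.193 V.
Stage 2 is itself unloaded: V_out = V_mid × R4/(R3+R4) = 9.193 × 270/688.0 = 3.61 V.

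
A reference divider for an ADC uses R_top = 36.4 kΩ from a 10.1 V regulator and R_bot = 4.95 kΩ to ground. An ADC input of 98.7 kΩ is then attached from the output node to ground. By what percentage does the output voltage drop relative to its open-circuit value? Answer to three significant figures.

4.23 %

The divider's output (Thévenin) resistance is R_top‖R_bot = 4.357 kΩ.
Fractional drop under load = R_th/(R_th + R_L) = 4.357 / (4.357 + 98.7) = 0.04228.
So the output falls by 4.23 %.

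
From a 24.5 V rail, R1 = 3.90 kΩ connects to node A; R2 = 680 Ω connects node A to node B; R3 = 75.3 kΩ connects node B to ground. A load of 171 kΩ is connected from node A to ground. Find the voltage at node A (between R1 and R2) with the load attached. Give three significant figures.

Below node A the series string R2+R3 = 75980 Ω sits in parallel with the 171000 Ω load: 52610 Ω.
V_A = 24.5 × 52610/(3900 + 52610) = 22.8 V.

V ≈ 22.8 V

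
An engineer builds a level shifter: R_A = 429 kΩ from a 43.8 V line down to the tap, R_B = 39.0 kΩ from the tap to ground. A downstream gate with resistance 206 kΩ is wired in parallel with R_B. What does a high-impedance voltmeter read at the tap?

The load sits in parallel with R_B: R_B‖R_L = (39.0 × 206) / (39.0 + 206) = 32.79 kΩ.
V_out = 43.8 × 32.79 / (429 + 32.79) = 43.8 × 32.79/461.8 = 3.11 V.
(Unloaded it would have been 3.65 V.)

V_out ≈ 3.11 V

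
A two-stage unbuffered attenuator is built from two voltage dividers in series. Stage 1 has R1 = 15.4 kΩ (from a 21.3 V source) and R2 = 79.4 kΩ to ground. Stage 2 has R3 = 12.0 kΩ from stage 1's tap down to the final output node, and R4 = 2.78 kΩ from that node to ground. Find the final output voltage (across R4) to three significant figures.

V_out ≈ 1.79 V

Stage 2 presents R3+R4 = 14.78 kΩ as a load on stage 1's tap.
Stage 1's lower leg becomes R2‖(R3+R4) = 12.46 kΩ, so V_mid = 21.3 × 12.46/27.86 = 9.526 V.
Stage 2 is itself unloaded: V_out = V_mid × R4/(R3+R4) = 9.526 × 2.78/14.78 = 1.79 V.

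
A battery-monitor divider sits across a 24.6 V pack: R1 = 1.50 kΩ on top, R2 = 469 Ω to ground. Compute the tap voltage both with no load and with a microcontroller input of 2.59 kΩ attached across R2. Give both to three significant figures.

Open-circuit: V = 24.6 × 469/(1500 + 469) = 5.86 V.
With the load, R2 becomes R2‖R_L = 397.1 Ω, so V = 24.6 × 397.1/1897 = 5.15 V.

Unloaded: 5.86 V; loaded: 5.15 V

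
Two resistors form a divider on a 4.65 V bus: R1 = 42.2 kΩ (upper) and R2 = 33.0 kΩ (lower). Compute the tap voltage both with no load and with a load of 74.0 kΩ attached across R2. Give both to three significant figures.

Unloaded: 2.04 V; loaded: 1.63 V

Open-circuit: V = 4.65 × 33.0/(42.2 + 33.0) = 2.04 V.
With the load, R2 becomes R2‖R_L = 22.82 kΩ, so V = 4.65 × 22.82/65.02 = 1.63 V.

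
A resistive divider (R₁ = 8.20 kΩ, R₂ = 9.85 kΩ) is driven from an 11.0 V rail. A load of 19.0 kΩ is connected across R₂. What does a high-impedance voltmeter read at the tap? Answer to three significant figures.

V_out ≈ 4.86 V

The load sits in parallel with R₂: R₂‖R_L = (9.85 × 19.0) / (9.85 + 19.0) = 6.487 kΩ.
V_out = 11.0 × 6.487 / (8.20 + 6.487) = 11.0 × 6.487/14.69 = 4.86 V.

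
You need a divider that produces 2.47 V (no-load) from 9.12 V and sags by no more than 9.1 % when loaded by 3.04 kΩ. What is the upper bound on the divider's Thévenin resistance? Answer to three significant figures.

R_th ≤ 304 Ω

Loading drop = R_th/(R_th + R_L) ≤ 0.0910, so R_th ≤ R_L · ε/(1−ε) = 3.04 kΩ × 0.0910/0.9090 = 304 Ω.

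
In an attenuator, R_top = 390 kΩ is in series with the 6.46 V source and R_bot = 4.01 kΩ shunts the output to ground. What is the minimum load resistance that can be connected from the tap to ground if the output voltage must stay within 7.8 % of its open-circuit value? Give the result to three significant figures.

R_L(min) ≈ 46.9 kΩ

Output resistance R_th = R_top‖R_bot = (390 × 4.01)/394.0 = 3.969 kΩ.
The fractional drop is R_th/(R_th + R_L); requiring this ≤ 0.0780 gives R_L ≥ R_th(1/0.0780 − 1) = 3.969 × 11.82 = 46.9 kΩ.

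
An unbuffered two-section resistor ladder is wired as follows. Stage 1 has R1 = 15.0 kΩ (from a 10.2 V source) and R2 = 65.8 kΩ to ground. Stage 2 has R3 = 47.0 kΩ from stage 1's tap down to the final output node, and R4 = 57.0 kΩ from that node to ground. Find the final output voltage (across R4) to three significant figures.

Stage 2 presents R3+R4 = 104.0 kΩ as a load on stage 1's tap.
Stage 1's lower leg becomes R2‖(R3+R4) = 40.30 kΩ, so V_mid = 10.2 × 40.30/55.30 = 7.433 V.
Stage 2 is itself unloaded: V_out = V_mid × R4/(R3+R4) = 7.433 × 57.0/104.0 = 4.07 V.

V_out ≈ 4.07 V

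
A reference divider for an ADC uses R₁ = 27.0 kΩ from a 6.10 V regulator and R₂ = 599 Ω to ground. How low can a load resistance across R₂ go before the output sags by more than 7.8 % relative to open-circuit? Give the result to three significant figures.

Output resistance R_th = R₁‖R₂ = (27000 × 599)/27600 = 586.0 Ω.
The fractional drop is R_th/(R_th + R_L); requiring this ≤ 0.0780 gives R_L ≥ R_th(1/0.0780 − 1) = 586.0 × 11.82 = 6.93 kΩ.

R_L(min) ≈ 6.93 kΩ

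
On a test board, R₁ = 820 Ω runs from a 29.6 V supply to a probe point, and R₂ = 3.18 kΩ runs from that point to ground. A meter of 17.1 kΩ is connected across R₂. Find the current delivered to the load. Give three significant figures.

I_L ≈ 1.33 mA

R₂‖R_L = 2681 Ω; V_out = 29.6 × 2681/3501 = 22.67 V.
I_L = V_out / R_L = 22.67 / 17.1 kΩ = 1.33 mA.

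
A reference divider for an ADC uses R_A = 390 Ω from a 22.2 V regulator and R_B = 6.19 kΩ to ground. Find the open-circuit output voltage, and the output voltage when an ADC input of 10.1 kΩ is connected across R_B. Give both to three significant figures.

Unloaded: 20.9 V; loaded: 20.2 V

Open-circuit: V = 22.2 × 6190/(390 + 6190) = 20.9 V.
With the load, R_B becomes R_B‖R_L = 3838 Ω, so V = 22.2 × 3838/4228 = 20.2 V.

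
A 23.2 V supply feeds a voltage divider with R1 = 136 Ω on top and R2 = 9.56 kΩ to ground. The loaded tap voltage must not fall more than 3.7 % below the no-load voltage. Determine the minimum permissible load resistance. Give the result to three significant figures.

Output resistance R_th = R1‖R2 = (136 × 9560)/9696 = 134.1 Ω.
The fractional drop is R_th/(R_th + R_L); requiring this ≤ 0.0370 gives R_L ≥ R_th(1/0.0370 − 1) = 134.1 × 26.03 = 3.49 kΩ.

R_L(min) ≈ 3.49 kΩ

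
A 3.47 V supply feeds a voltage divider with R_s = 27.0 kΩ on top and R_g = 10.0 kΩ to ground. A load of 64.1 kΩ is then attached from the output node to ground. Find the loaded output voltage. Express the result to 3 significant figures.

V_out ≈ 0.842 V

The load sits in parallel with R_g: R_g‖R_L = (10.0 × 64.1) / (10.0 + 64.1) = 8.650 kΩ.
V_out = 3.47 × 8.650 / (27.0 + 8.650) = 3.47 × 8.650/35.65 = 0.842 V.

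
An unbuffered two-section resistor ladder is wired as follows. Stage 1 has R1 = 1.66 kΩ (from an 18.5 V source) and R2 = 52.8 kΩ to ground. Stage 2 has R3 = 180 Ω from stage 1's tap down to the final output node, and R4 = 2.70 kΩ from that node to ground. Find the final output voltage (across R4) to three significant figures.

Stage 2 presents R3+R4 = 2880 Ω as a load on stage 1's tap.
Stage 1's lower leg becomes R2‖(R3+R4) = 2731 Ω, so V_mid = 18.5 × 2731/4391 = 11.51 V.
Stage 2 is itself unloaded: V_out = V_mid × R4/(R3+R4) = 11.51 × 2700/2880 = 10.8 V.

V_out ≈ 10.8 V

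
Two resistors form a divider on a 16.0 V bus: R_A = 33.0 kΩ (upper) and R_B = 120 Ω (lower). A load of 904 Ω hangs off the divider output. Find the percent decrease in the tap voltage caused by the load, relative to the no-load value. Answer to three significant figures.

11.7 %

The divider's output (Thévenin) resistance is R_A‖R_B = 119.6 Ω.
Fractional drop under load = R_th/(R_th + R_L) = 119.6 / (119.6 + 904) = 0.1168.
So the output falls by 11.7 %.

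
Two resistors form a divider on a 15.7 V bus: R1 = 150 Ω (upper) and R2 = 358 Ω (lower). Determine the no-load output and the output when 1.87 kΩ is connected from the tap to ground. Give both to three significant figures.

Open-circuit: V = 15.7 × 358/(150 + 358) = 11.1 V.
With the load, R2 becomes R2‖R_L = 300.5 Ω, so V = 15.7 × 300.5/450.5 = 10.5 V.

Unloaded: 11.1 V; loaded: 10.5 V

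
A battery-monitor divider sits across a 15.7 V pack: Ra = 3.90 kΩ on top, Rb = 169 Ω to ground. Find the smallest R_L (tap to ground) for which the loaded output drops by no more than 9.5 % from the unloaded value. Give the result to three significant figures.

R_L(min) ≈ 1.54 kΩ

Output resistance R_th = Ra‖Rb = (3900 × 169)/4069 = 162.0 Ω.
The fractional drop is R_th/(R_th + R_L); requiring this ≤ 0.0950 gives R_L ≥ R_th(1/0.0950 − 1) = 162.0 × 9.526 = 1.54 kΩ.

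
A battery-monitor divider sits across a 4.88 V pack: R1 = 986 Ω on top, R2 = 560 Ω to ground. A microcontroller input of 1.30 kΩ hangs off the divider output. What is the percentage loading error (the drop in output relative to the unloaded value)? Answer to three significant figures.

The divider's output (Thévenin) resistance is R1‖R2 = 357.2 Ω.
Fractional drop under load = R_th/(R_th + R_L) = 357.2 / (357.2 + 1300) = 0.2155.
So the output falls by 21.6 %.

21.6 %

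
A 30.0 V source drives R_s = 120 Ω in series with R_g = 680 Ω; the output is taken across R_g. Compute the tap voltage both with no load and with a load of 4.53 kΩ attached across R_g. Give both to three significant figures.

Open-circuit: V = 30.0 × 680/(120 + 680) = 25.5 V.
With the load, R_g becomes R_g‖R_L = 591.2 Ω, so V = 30.0 × 591.2/711.2 = 24.9 V.

Unloaded: 25.5 V; loaded: 24.9 V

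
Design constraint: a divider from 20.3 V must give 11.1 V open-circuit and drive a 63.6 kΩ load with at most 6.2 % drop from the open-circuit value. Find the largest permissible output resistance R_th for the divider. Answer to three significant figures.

R_th ≤ 4.20 kΩ

Loading drop = R_th/(R_th + R_L) ≤ 0.0620, so R_th ≤ R_L · ε/(1−ε) = 63.6 kΩ × 0.0620/0.9380 = 4.20 kΩ.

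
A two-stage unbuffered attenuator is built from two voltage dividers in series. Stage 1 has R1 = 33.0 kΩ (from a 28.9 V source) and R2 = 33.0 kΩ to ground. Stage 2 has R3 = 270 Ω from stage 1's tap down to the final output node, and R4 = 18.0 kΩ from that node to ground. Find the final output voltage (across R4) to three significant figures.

V_out ≈ 7.48 V

Stage 2 presents R3+R4 = 18270 Ω as a load on stage 1's tap.
Stage 1's lower leg becomes R2‖(R3+R4) = 11760 Ω, so V_mid = 28.9 × 11760/44760 = 7.593 V.
Stage 2 is itself unloaded: V_out = V_mid × R4/(R3+R4) = 7.593 × 18000/18270 = 7.48 V.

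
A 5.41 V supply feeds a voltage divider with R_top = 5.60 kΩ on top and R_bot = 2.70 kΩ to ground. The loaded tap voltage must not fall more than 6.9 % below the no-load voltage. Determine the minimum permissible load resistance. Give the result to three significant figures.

R_L(min) ≈ 24.6 kΩ

Output resistance R_th = R_top‖R_bot = (5.60 × 2.70)/8.300 = 1.822 kΩ.
The fractional drop is R_th/(R_th + R_L); requiring this ≤ 0.0690 gives R_L ≥ R_th(1/0.0690 − 1) = 1.822 × 13.49 = 24.6 kΩ.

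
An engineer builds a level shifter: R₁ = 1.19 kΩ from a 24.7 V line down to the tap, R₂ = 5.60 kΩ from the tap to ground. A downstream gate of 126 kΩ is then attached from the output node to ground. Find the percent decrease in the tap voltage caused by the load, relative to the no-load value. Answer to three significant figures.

The divider's output (Thévenin) resistance is R₁‖R₂ = 0.9814 kΩ.
Fractional drop under load = R_th/(R_th + R_L) = 0.9814 / (0.9814 + 126) = 0.007729.
So the output falls by 0.773 %.

0.773 %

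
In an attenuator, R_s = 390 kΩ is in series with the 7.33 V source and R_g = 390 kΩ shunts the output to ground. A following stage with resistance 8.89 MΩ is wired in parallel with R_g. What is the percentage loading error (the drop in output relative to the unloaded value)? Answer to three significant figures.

2.15 %

The divider's output (Thévenin) resistance is R_s‖R_g = 195.0 kΩ.
Fractional drop under load = R_th/(R_th + R_L) = 195.0 / (195.0 + 8890) = 0.02146.
So the output falls by 2.15 %.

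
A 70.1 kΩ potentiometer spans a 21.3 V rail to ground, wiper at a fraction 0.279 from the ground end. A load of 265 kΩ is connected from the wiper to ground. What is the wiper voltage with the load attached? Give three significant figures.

The wiper splits the pot into (1−α)R = 50.54 kΩ above and αR = 19.56 kΩ below.
Lower section ‖ load = 18.21 kΩ.
V_wiper = 21.3 × 18.21/(50.54 + 18.21) = 5.64 V.

V ≈ 5.64 V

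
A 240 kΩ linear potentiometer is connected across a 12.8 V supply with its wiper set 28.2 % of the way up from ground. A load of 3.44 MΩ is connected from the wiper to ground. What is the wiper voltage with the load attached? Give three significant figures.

V ≈ 3.56 V

The wiper splits the pot into (1−α)R = 172.3 kΩ above and αR = 67.68 kΩ below.
Lower section ‖ load = 66.37 kΩ.
V_wiper = 12.8 × 66.37/(172.3 + 66.37) = 3.56 V.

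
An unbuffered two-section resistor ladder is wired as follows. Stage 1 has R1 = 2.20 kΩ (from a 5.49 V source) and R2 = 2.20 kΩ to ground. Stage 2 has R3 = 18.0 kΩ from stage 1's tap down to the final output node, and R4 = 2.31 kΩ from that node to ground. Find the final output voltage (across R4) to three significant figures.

Stage 2 presents R3+R4 = 20.31 kΩ as a load on stage 1's tap.
Stage 1's lower leg becomes R2‖(R3+R4) = 1.985 kΩ, so V_mid = 5.49 × 1.985/4.185 = 2.604 V.
Stage 2 is itself unloaded: V_out = V_mid × R4/(R3+R4) = 2.604 × 2.31/20.31 = 0.296 V.

V_out ≈ 0.296 V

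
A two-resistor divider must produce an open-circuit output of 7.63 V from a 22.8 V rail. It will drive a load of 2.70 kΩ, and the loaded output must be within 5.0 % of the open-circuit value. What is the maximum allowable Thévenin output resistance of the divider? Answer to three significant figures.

R_th ≤ 142 Ω

Loading drop = R_th/(R_th + R_L) ≤ 0.0500, so R_th ≤ R_L · ε/(1−ε) = 2.70 kΩ × 0.0500/0.9500 = 142 Ω.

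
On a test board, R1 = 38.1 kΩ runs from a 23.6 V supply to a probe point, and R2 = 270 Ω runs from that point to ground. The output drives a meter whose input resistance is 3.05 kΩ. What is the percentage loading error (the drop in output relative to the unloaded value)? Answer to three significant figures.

8.08 %

Unloaded V = 23.6 × 270/38370 = 0.16607 V.
Loaded: R2‖R_L = 248.0 Ω, giving V = 23.6 × 248.0/38350 = 0.15265 V.
Drop = (0.16607 − 0.15265) / 0.16607 = 8.08 %.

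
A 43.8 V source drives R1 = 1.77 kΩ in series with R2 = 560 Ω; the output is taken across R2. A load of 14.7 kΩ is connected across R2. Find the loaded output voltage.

V_out ≈ 10.2 V

The load sits in parallel with R2: R2‖R_L = (560 × 14700) / (560 + 14700) = 539.4 Ω.
V_out = 43.8 × 539.4 / (1770 + 539.4) = 43.8 × 539.4/2309 = 10.2 V.
(Unloaded it would have been 10.5 V.)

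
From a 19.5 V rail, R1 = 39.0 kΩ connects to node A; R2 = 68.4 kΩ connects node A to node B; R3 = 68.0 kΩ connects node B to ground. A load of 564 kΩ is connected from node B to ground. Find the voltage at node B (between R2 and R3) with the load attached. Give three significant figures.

V ≈ 7.04 V

At node B, R3 is in parallel with the load: R3‖R_L = 60.68 kΩ.
Below node A the resistance is R2 + (R3‖R_L) = 129.1 kΩ, so V_A = 19.5 × 129.1/168.1 = 14.98 V.
Then V_B = V_A × (R3‖R_L)/(R2 + R3‖R_L) = 14.98 × 60.68/129.1 = 7.04 V.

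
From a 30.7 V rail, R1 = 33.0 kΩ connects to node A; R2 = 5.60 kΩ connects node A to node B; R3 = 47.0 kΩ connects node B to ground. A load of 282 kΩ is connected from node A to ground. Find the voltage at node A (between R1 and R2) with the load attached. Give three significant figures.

Below node A the series string R2+R3 = 52.60 kΩ sits in parallel with the 282 kΩ load: 44.33 kΩ.
V_A = 30.7 × 44.33/(33.0 + 44.33) = 17.6 V.

V ≈ 17.6 V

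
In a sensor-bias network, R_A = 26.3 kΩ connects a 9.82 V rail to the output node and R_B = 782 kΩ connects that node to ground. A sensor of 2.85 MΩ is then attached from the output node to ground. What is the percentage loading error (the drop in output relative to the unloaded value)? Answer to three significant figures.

0.885 %

The divider's output (Thévenin) resistance is R_A‖R_B = 25.44 kΩ.
Fractional drop under load = R_th/(R_th + R_L) = 25.44 / (25.44 + 2850) = 0.008849.
So the output falls by 0.885 %.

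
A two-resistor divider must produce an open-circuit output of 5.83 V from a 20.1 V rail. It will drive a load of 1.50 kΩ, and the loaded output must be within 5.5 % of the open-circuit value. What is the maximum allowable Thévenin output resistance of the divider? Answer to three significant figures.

R_th ≤ 87.3 Ω

Loading drop = R_th/(R_th + R_L) ≤ 0.0550, so R_th ≤ R_L · ε/(1−ε) = 1.50 kΩ × 0.0550/0.9450 = 87.3 Ω.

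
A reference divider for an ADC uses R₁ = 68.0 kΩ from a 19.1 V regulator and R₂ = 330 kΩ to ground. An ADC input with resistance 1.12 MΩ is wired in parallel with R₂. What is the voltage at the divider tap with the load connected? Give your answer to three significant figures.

V_out ≈ 15.1 V

The load sits in parallel with R₂: R₂‖R_L = (330 × 1120) / (330 + 1120) = 254.9 kΩ.
V_out = 19.1 × 254.9 / (68.0 + 254.9) = 19.1 × 254.9/322.9 = 15.1 V.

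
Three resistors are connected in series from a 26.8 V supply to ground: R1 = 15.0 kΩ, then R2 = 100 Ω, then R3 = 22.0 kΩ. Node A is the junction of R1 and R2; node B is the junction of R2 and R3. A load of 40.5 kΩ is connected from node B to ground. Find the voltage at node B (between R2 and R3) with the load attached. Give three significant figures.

V ≈ 13.0 V

At node B, R3 is in parallel with the load: R3‖R_L = 14260 Ω.
Below node A the resistance is R2 + (R3‖R_L) = 14360 Ω, so V_A = 26.8 × 14360/29360 = 13.11 V.
Then V_B = V_A × (R3‖R_L)/(R2 + R3‖R_L) = 13.11 × 14260/14360 = 13.0 V.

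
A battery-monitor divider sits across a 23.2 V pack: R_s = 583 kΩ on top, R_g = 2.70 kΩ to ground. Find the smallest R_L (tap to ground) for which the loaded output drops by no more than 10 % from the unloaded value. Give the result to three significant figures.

R_L(min) ≈ 24.2 kΩ

Output resistance R_th = R_s‖R_g = (583 × 2.70)/585.7 = 2.688 kΩ.
The fractional drop is R_th/(R_th + R_L); requiring this ≤ 0.100 gives R_L ≥ R_th(1/0.100 − 1) = 2.688 × 9.000 = 24.2 kΩ.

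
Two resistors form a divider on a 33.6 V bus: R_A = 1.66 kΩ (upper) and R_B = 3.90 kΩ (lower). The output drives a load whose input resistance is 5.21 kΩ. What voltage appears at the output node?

The load sits in parallel with R_B: R_B‖R_L = (3.90 × 5.21) / (3.90 + 5.21) = 2.230 kΩ.
V_out = 33.6 × 2.230 / (1.66 + 2.230) = 33.6 × 2.230/3.890 = 19.3 V.

V_out ≈ 19.3 V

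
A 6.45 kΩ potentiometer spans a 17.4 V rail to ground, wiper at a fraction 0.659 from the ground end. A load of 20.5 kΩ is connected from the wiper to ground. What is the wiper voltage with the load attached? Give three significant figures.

V ≈ 10.7 V

The wiper splits the pot into (1−α)R = 2.199 kΩ above and αR = 4.251 kΩ below.
Lower section ‖ load = 3.521 kΩ.
V_wiper = 17.4 × 3.521/(2.199 + 3.521) = 10.7 V.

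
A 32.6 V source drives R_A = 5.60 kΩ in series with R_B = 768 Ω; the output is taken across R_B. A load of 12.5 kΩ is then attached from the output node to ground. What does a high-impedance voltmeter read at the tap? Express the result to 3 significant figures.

The load sits in parallel with R_B: R_B‖R_L = (768 × 12500) / (768 + 12500) = 723.5 Ω.
V_out = 32.6 × 723.5 / (5600 + 723.5) = 32.6 × 723.5/6324 = 3.73 V.

V_out ≈ 3.73 V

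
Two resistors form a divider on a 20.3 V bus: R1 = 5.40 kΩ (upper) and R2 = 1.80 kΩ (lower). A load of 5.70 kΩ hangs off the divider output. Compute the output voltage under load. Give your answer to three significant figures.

V_out ≈ 4.10 V

The load sits in parallel with R2: R2‖R_L = (1.80 × 5.70) / (1.80 + 5.70) = 1.368 kΩ.
V_out = 20.3 × 1.368 / (5.40 + 1.368) = 20.3 × 1.368/6.768 = 4.10 V.
(Unloaded it would have been 5.08 V.)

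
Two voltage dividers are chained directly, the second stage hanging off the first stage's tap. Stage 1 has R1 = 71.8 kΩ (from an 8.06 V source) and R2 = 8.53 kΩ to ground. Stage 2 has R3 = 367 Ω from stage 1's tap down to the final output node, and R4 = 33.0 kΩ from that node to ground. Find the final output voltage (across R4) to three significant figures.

V_out ≈ 0.689 V

Stage 2 presents R3+R4 = 33370 Ω as a load on stage 1's tap.
Stage 1's lower leg becomes R2‖(R3+R4) = 6793 Ω, so V_mid = 8.06 × 6793/78590 = 0.6967 V.
Stage 2 is itself unloaded: V_out = V_mid × R4/(R3+R4) = 0.6967 × 33000/33370 = 0.689 V.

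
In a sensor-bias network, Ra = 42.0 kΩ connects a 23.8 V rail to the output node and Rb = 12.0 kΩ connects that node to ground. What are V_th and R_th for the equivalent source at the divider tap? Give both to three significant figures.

V_th = 5.29 V, R_th = 9.33 kΩ

V_th is the open-circuit tap voltage: 23.8 × 12.0/(42.0 + 12.0) = 5.29 V.
With the supply zeroed, Ra and Rb appear in parallel from the tap: R_th = Ra‖Rb = (42.0 × 12.0)/54.00 = 9.33 kΩ.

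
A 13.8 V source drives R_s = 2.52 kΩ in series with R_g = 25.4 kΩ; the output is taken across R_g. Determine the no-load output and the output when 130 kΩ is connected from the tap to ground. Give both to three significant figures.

Open-circuit: V = 13.8 × 25.4/(2.52 + 25.4) = 12.6 V.
With the load, R_g becomes R_g‖R_L = 21.25 kΩ, so V = 13.8 × 21.25/23.77 = 12.3 V.

Unloaded: 12.6 V; loaded: 12.3 V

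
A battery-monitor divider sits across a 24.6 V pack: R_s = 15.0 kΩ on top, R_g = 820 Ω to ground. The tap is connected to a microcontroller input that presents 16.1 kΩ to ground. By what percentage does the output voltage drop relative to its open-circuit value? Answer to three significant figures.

4.61 %

The divider's output (Thévenin) resistance is R_s‖R_g = 777.5 Ω.
Fractional drop under load = R_th/(R_th + R_L) = 777.5 / (777.5 + 16100) = 0.04607.
So the output falls by 4.61 %.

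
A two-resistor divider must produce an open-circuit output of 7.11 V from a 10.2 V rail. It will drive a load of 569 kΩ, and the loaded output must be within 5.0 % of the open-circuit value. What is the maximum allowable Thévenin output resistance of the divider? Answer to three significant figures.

Loading drop = R_th/(R_th + R_L) ≤ 0.0500, so R_th ≤ R_L · ε/(1−ε) = 569 kΩ × 0.0500/0.9500 = 29.9 kΩ.

R_th ≤ 29.9 kΩ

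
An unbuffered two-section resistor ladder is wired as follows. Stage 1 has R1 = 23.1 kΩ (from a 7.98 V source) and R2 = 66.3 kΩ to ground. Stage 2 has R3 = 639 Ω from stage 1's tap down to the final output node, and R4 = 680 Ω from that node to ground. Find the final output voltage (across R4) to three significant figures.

Stage 2 presents R3+R4 = 1319 Ω as a load on stage 1's tap.
Stage 1's lower leg becomes R2‖(R3+R4) = 1293 Ω, so V_mid = 7.98 × 1293/24390 = 0.4231 V.
Stage 2 is itself unloaded: V_out = V_mid × R4/(R3+R4) = 0.4231 × 680/1319 = 0.218 V.

V_out ≈ 0.218 V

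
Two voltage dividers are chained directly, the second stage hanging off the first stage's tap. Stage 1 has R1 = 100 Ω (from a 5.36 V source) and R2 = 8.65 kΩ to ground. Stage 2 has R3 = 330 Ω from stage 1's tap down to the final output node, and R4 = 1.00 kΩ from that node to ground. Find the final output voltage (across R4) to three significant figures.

Stage 2 presents R3+R4 = 1330 Ω as a load on stage 1's tap.
Stage 1's lower leg becomes R2‖(R3+R4) = 1153 Ω, so V_mid = 5.36 × 1153/1253 = 4.932 V.
Stage 2 is itself unloaded: V_out = V_mid × R4/(R3+R4) = 4.932 × 1000/1330 = 3.71 V.

V_out ≈ 3.71 V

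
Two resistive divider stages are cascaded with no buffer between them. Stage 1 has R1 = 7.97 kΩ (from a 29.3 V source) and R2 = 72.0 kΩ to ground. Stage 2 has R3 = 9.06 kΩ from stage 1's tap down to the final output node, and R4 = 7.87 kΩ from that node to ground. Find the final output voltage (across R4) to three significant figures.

V_out ≈ 8.61 V

Stage 2 presents R3+R4 = 16.93 kΩ as a load on stage 1's tap.
Stage 1's lower leg becomes R2‖(R3+R4) = 13.71 kΩ, so V_mid = 29.3 × 13.71/21.68 = 18.53 V.
Stage 2 is itself unloaded: V_out = V_mid × R4/(R3+R4) = 18.53 × 7.87/16.93 = 8.61 V.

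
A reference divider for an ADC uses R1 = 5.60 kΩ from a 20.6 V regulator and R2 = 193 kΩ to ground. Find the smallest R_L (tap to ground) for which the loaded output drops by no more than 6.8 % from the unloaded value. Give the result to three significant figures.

R_L(min) ≈ 74.6 kΩ

Output resistance R_th = R1‖R2 = (5.60 × 193)/198.6 = 5.442 kΩ.
The fractional drop is R_th/(R_th + R_L); requiring this ≤ 0.0680 gives R_L ≥ R_th(1/0.0680 − 1) = 5.442 × 13.71 = 74.6 kΩ.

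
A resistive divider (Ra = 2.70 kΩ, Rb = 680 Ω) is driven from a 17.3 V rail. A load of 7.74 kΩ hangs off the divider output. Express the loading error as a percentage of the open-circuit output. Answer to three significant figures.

The divider's output (Thévenin) resistance is Ra‖Rb = 543.2 Ω.
Fractional drop under load = R_th/(R_th + R_L) = 543.2 / (543.2 + 7740) = 0.06558.
So the output falls by 6.56 %.

6.56 %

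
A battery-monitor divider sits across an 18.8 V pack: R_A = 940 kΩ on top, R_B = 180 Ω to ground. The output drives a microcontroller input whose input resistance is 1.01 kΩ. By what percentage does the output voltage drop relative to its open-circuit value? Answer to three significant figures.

The divider's output (Thévenin) resistance is R_A‖R_B = 180.0 Ω.
Fractional drop under load = R_th/(R_th + R_L) = 180.0 / (180.0 + 1010) = 0.1512.
So the output falls by 15.1 %.

15.1 %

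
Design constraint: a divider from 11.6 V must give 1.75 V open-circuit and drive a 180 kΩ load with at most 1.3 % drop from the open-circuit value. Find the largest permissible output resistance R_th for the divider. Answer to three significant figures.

R_th ≤ 2.37 kΩ

Loading drop = R_th/(R_th + R_L) ≤ 0.0130, so R_th ≤ R_L · ε/(1−ε) = 180 kΩ × 0.0130/0.9870 = 2.37 kΩ.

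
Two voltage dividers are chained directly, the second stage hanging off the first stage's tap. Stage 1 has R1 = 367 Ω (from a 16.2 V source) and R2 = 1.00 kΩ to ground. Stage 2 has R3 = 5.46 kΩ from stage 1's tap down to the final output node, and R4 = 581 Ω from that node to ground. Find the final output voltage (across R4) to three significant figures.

Stage 2 presents R3+R4 = 6041 Ω as a load on stage 1's tap.
Stage 1's lower leg becomes R2‖(R3+R4) = 858.0 Ω, so V_mid = 16.2 × 858.0/1225 = 11.35 V.
Stage 2 is itself unloaded: V_out = V_mid × R4/(R3+R4) = 11.35 × 581/6041 = 1.09 V.

V_out ≈ 1.09 V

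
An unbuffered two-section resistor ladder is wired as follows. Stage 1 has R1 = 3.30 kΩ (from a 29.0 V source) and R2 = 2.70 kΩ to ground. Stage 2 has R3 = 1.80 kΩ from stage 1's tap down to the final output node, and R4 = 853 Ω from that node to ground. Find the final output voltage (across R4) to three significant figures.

Stage 2 presents R3+R4 = 2653 Ω as a load on stage 1's tap.
Stage 1's lower leg becomes R2‖(R3+R4) = 1338 Ω, so V_mid = 29.0 × 1338/4638 = 8.367 V.
Stage 2 is itself unloaded: V_out = V_mid × R4/(R3+R4) = 8.367 × 853/2653 = 2.69 V.

V_out ≈ 2.69 V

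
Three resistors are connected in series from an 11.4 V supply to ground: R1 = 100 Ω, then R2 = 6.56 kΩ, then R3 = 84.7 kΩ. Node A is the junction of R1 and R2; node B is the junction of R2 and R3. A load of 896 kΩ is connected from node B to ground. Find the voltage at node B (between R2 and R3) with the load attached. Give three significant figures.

V ≈ 10.5 V

At node B, R3 is in parallel with the load: R3‖R_L = 77380 Ω.
Below node A the resistance is R2 + (R3‖R_L) = 83940 Ω, so V_A = 11.4 × 83940/84040 = 11.39 V.
Then V_B = V_A × (R3‖R_L)/(R2 + R3‖R_L) = 11.39 × 77380/83940 = 10.5 V.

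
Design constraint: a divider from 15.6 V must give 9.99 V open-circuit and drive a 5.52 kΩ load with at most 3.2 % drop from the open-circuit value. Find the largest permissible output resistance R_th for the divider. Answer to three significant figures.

Loading drop = R_th/(R_th + R_L) ≤ 0.0320, so R_th ≤ R_L · ε/(1−ε) = 5.52 kΩ × 0.0320/0.9680 = 182 Ω.

R_th ≤ 182 Ω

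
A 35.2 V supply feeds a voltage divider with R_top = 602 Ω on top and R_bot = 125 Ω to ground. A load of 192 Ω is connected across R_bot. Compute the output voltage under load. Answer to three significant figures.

The load sits in parallel with R_bot: R_bot‖R_L = (125 × 192) / (125 + 192) = 75.71 Ω.
V_out = 35.2 × 75.71 / (602 + 75.71) = 35.2 × 75.71/677.7 = 3.93 V.

V_out ≈ 3.93 V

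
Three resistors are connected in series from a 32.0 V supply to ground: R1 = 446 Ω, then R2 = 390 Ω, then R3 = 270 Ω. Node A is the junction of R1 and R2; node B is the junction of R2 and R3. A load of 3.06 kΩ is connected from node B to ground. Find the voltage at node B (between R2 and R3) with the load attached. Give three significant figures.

At node B, R3 is in parallel with the load: R3‖R_L = 248.1 Ω.
Below node A the resistance is R2 + (R3‖R_L) = 638.1 Ω, so V_A = 32.0 × 638.1/1084 = 18.84 V.
Then V_B = V_A × (R3‖R_L)/(R2 + R3‖R_L) = 18.84 × 248.1/638.1 = 7.32 V.

V ≈ 7.32 V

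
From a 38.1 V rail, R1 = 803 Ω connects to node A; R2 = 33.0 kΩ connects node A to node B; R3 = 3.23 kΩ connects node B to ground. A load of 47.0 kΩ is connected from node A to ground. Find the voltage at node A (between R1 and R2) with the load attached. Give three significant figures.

V ≈ 36.7 V

Below node A the series string R2+R3 = 36230 Ω sits in parallel with the 47000 Ω load: 20460 Ω.
V_A = 38.1 × 20460/(803 + 20460) = 36.7 V.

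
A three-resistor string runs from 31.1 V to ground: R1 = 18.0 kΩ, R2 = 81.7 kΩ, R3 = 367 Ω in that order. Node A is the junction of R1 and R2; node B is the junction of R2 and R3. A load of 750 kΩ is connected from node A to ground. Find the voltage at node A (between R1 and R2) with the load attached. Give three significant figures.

Below node A the series string R2+R3 = 82070 Ω sits in parallel with the 750000 Ω load: 73970 Ω.
V_A = 31.1 × 73970/(18000 + 73970) = 25.0 V.

V ≈ 25.0 V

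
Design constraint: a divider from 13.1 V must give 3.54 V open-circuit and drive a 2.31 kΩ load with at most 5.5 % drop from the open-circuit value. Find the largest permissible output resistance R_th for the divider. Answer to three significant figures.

Loading drop = R_th/(R_th + R_L) ≤ 0.0550, so R_th ≤ R_L · ε/(1−ε) = 2.31 kΩ × 0.0550/0.9450 = 134 Ω.

R_th ≤ 134 Ω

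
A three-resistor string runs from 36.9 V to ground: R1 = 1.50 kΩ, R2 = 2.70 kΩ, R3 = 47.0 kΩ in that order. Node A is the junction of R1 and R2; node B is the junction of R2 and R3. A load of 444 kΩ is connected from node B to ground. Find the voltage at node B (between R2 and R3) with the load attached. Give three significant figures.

At node B, R3 is in parallel with the load: R3‖R_L = 42.50 kΩ.
Below node A the resistance is R2 + (R3‖R_L) = 45.20 kΩ, so V_A = 36.9 × 45.20/46.70 = 35.71 V.
Then V_B = V_A × (R3‖R_L)/(R2 + R3‖R_L) = 35.71 × 42.50/45.20 = 33.6 V.

V ≈ 33.6 V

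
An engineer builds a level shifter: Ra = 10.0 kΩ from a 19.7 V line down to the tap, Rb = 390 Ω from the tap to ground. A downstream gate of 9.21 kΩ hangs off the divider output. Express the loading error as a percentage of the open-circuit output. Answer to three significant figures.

3.92 %

The divider's output (Thévenin) resistance is Ra‖Rb = 375.4 Ω.
Fractional drop under load = R_th/(R_th + R_L) = 375.4 / (375.4 + 9210) = 0.03916.
So the output falls by 3.92 %.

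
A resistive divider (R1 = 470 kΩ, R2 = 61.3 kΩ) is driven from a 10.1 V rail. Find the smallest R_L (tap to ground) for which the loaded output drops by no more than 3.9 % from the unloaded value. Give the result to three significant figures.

Output resistance R_th = R1‖R2 = (470 × 61.3)/531.3 = 54.23 kΩ.
The fractional drop is R_th/(R_th + R_L); requiring this ≤ 0.0390 gives R_L ≥ R_th(1/0.0390 − 1) = 54.23 × 24.64 = 1.34 MΩ.

R_L(min) ≈ 1.34 MΩ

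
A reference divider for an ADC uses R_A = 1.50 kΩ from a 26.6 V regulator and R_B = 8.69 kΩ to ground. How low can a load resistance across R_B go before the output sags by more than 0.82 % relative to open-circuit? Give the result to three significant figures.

Output resistance R_th = R_A‖R_B = (1.50 × 8.69)/10.19 = 1.279 kΩ.
The fractional drop is R_th/(R_th + R_L); requiring this ≤ 0.00820 gives R_L ≥ R_th(1/0.00820 − 1) = 1.279 × 121.0 = 155 kΩ.

R_L(min) ≈ 155 kΩ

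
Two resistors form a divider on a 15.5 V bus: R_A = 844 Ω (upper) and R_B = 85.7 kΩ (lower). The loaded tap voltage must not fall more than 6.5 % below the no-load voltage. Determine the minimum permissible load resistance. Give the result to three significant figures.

R_L(min) ≈ 12.0 kΩ

Output resistance R_th = R_A‖R_B = (844 × 85700)/86540 = 835.8 Ω.
The fractional drop is R_th/(R_th + R_L); requiring this ≤ 0.0650 gives R_L ≥ R_th(1/0.0650 − 1) = 835.8 × 14.38 = 12.0 kΩ.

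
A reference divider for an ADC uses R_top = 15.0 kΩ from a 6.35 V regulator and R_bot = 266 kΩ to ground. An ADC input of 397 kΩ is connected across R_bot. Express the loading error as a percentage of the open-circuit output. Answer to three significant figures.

3.45 %

The divider's output (Thévenin) resistance is R_top‖R_bot = 14.20 kΩ.
Fractional drop under load = R_th/(R_th + R_L) = 14.20 / (14.20 + 397) = 0.03453.
So the output falls by 3.45 %.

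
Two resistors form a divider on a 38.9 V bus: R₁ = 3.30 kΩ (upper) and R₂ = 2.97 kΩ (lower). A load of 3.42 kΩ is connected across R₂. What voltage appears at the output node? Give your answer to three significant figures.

The load sits in parallel with R₂: R₂‖R_L = (2.97 × 3.42) / (2.97 + 3.42) = 1.590 kΩ.
V_out = 38.9 × 1.590 / (3.30 + 1.590) = 38.9 × 1.590/4.890 = 12.6 V.

V_out ≈ 12.6 V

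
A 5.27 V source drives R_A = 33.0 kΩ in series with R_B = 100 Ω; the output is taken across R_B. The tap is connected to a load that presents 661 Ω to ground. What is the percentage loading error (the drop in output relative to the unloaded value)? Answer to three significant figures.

Unloaded V = 5.27 × 100/33100 = 0.015921 V.
Loaded: R_B‖R_L = 86.86 Ω, giving V = 5.27 × 86.86/33090 = 0.013835 V.
Drop = (0.015921 − 0.013835) / 0.015921 = 13.1 %.

13.1 %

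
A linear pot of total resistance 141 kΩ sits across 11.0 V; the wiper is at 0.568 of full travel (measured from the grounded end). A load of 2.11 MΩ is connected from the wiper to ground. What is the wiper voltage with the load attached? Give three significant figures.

V ≈ 6.15 V

The wiper splits the pot into (1−α)R = 60.91 kΩ above and αR = 80.09 kΩ below.
Lower section ‖ load = 77.16 kΩ.
V_wiper = 11.0 × 77.16/(60.91 + 77.16) = 6.15 V.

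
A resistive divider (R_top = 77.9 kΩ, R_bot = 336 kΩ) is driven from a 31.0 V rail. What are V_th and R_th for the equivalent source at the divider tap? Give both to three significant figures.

V_th is the open-circuit tap voltage: 31.0 × 336/(77.9 + 336) = 25.2 V.
With the supply zeroed, R_top and R_bot appear in parallel from the tap: R_th = R_top‖R_bot = (77.9 × 336)/413.9 = 63.2 kΩ.

V_th = 25.2 V, R_th = 63.2 kΩ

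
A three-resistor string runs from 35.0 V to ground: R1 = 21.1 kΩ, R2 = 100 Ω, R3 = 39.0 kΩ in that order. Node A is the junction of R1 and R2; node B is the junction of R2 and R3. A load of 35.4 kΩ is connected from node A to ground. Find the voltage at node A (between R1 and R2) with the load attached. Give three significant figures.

V ≈ 16.4 V

Below node A the series string R2+R3 = 39100 Ω sits in parallel with the 35400 Ω load: 18580 Ω.
V_A = 35.0 × 18580/(21100 + 18580) = 16.4 V.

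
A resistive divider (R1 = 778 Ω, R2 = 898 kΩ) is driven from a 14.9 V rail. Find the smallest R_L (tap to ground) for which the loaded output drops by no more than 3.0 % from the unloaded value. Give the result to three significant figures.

R_L(min) ≈ 25.1 kΩ

Output resistance R_th = R1‖R2 = (778 × 898000)/898800 = 777.3 Ω.
The fractional drop is R_th/(R_th + R_L); requiring this ≤ 0.0300 gives R_L ≥ R_th(1/0.0300 − 1) = 777.3 × 32.33 = 25.1 kΩ.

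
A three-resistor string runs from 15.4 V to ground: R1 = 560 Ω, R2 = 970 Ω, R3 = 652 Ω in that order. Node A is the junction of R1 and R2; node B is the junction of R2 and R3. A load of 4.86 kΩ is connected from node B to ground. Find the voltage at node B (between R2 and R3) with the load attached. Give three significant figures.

V ≈ 4.21 V

At node B, R3 is in parallel with the load: R3‖R_L = 574.9 Ω.
Below node A the resistance is R2 + (R3‖R_L) = 1545 Ω, so V_A = 15.4 × 1545/2105 = 11.30 V.
Then V_B = V_A × (R3‖R_L)/(R2 + R3‖R_L) = 11.30 × 574.9/1545 = 4.21 V.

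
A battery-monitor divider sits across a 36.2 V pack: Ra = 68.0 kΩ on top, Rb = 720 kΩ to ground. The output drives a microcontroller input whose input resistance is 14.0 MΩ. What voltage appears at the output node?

The load sits in parallel with Rb: Rb‖R_L = (720 × 14000) / (720 + 14000) = 684.8 kΩ.
V_out = 36.2 × 684.8 / (68.0 + 684.8) = 36.2 × 684.8/752.8 = 32.9 V.

V_out ≈ 32.9 V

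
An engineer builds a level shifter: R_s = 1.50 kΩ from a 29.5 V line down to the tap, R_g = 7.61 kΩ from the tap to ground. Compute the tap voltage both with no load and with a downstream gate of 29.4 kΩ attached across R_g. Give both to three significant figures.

Open-circuit: V = 29.5 × 7.61/(1.50 + 7.61) = 24.6 V.
With the load, R_g becomes R_g‖R_L = 6.045 kΩ, so V = 29.5 × 6.045/7.545 = 23.6 V.

Unloaded: 24.6 V; loaded: 23.6 V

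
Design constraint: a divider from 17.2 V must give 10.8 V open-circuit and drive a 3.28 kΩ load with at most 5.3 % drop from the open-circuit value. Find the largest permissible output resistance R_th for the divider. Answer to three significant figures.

R_th ≤ 184 Ω

Loading drop = R_th/(R_th + R_L) ≤ 0.0530, so R_th ≤ R_L · ε/(1−ε) = 3.28 kΩ × 0.0530/0.9470 = 184 Ω.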